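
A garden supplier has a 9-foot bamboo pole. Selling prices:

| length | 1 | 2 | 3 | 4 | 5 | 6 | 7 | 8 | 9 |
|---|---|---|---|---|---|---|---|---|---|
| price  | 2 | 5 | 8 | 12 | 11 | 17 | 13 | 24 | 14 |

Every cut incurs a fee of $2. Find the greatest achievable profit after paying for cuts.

Let r[k] be the best obtainable value from length k. For each k, try every first piece i and keep the best of price[i] + r[k−i] minus the 2 cut fee when i<k.
r[1] = 2
r[2] = max(2+2-2, 5+0) = 5
r[3] = max(2+5-2, 5+2-2, 8+0) = 8
r[4] = max(2+8-2, 5+5-2, 8+2-2, 12+0) = 12
r[5] = max(2+12-2, 5+8-2, 8+5-2, 12+2-2, 11+0) = 12
r[6] = max(2+12-2, 5+12-2, 8+8-2, 12+5-2, 11+2-2, 17+0) = 17
r[7] = max(2+17-2, 5+12-2, 8+12-2, …, 17+2-2, 13+0) = 18
r[8] = max(2+18-2, 5+17-2, 8+12-2, …, 13+2-2, 24+0) = 24
r[9] = max(2+24-2, 5+18-2, 8+17-2, …, 24+2-2, 14+0) = 24
One optimal plan: pieces 8 + 1 (1 cut) → $26 − $2 = $24.

24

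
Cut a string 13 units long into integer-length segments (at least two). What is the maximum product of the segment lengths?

Define g[k] = max over 1≤i<k of i · max(k−i, g[k−i]); the inner max lets the remainder stay uncut if that's better.
g[2] = 1×max(1,0) = 1×1 = 1
g[3] = 1×max(2,1) = 1×2 = 2
g[4] = 2×max(2,1) = 2×2 = 4
g[5] = 2×max(3,2) = 2×3 = 6
g[6] = 3×max(3,2) = 3×3 = 9
g[7] = 2×max(5,6) = 2×6 = 12
g[8] = 2×max(6,9) = 2×9 = 18
g[9] = 3×max(6,9) = 3×9 = 27
g[10] = 2×max(8,18) = 2×18 = 36
g[11] = 2×max(9,27) = 2×27 = 54
g[12] = 3×max(9,27) = 3×27 = 81
g[13] = 2×max(11,54) = 2×54 = 108
One optimal split: 3 + 3 + 3 + 2 + 2; product 3×3×3×2×2 = 108.

108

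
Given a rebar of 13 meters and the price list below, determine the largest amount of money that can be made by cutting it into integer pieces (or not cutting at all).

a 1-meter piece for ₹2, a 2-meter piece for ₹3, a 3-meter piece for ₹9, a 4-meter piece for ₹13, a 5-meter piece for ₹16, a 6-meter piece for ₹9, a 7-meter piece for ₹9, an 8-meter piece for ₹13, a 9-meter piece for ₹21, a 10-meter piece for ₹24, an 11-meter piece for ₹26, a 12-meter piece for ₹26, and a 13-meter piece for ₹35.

42

Consider every possible first cut. best[k] is the best of p[i]+best[k−i] over all sellable i≤k.
best[1] = 2
best[2] = 4  (first piece 1, then best[1]=2)
best[3] = 9
best[4] = 13
best[5] = 16
best[6] = 18  (first piece 1, then best[5]=16)
best[7] = 22  (first piece 3, then best[4]=13)
best[8] = 26  (first piece 4, then best[4]=13)
best[9] = 29  (first piece 4, then best[5]=16)
best[10] = 32  (first piece 5, then best[5]=16)
best[11] = 35  (first piece 3, then best[8]=26)
best[12] = 39  (first piece 4, then best[8]=26)
best[13] = 42  (first piece 4, then best[9]=29)
One optimal cutting: 5 + 4 + 4 → ₹16 + ₹13 + ₹13 = ₹42.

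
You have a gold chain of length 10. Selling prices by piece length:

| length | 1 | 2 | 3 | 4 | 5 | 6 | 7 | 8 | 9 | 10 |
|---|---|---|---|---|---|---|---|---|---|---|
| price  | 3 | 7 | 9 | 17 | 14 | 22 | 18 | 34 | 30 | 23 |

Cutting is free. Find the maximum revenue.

Consider every possible first cut. v[k] is the best of p[i]+v[k−i] over all sellable i≤k.
v[1] = 3
v[2] = 7
v[3] = 10  (first piece 1, then v[2]=7)
v[4] = 17
v[5] = 20  (first piece 1, then v[4]=17)
v[6] = 24  (first piece 2, then v[4]=17)
v[7] = 27  (first piece 1, then v[6]=24)
v[8] = 34  (first piece 4, then v[4]=17)
v[9] = 37  (first piece 1, then v[8]=34)
v[10] = 41  (first piece 2, then v[8]=34)
One optimal cutting: 4 + 4 + 2 → $17 + $17 + $7 = $41.

41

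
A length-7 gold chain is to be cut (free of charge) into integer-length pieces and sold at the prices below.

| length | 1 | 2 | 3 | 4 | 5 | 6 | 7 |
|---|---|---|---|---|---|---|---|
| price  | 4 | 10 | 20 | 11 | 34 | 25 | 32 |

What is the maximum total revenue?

44

Let r[k] be the best obtainable value from length k. For each k, try every first piece i and keep the best of price[i] + r[k−i].
r[1] = 4
r[2] = max(4+4, 10+0) = 10
r[3] = max(4+10, 10+4, 20+0) = 20
r[4] = max(4+20, 10+10, 20+4, 11+0) = 24
r[5] = max(4+24, 10+20, 20+10, 11+4, 34+0) = 34
r[6] = max(4+34, 10+24, 20+20, 11+10, 34+4, 25+0) = 40
r[7] = max(4+40, 10+34, 20+24, …, 25+4, 32+0) = 44
One optimal cutting: 3 + 3 + 1 → $20 + $20 + $4 = $44.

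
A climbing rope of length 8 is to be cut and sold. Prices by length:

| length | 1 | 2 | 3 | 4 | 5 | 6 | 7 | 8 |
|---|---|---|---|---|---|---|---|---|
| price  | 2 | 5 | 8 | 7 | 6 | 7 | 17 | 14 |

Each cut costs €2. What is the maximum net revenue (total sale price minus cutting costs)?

17

Build net[k] bottom-up: net[k] = max over allowed piece i of (p[i] + net[k−i]) − 2 per cut.
net[1] = 2
net[2] = max(2+2-2, 5+0) = 5
net[3] = max(2+5-2, 5+2-2, 8+0) = 8
net[4] = max(2+8-2, 5+5-2, 8+2-2, 7+0) = 8
net[5] = max(2+8-2, 5+8-2, 8+5-2, 7+2-2, 6+0) = 11
net[6] = max(2+11-2, 5+8-2, 8+8-2, 7+5-2, 6+2-2, 7+0) = 14
net[7] = max(2+14-2, 5+11-2, 8+8-2, …, 7+2-2, 17+0) = 17
net[8] = max(2+17-2, 5+14-2, 8+11-2, …, 17+2-2, 14+0) = 17
One optimal plan: pieces 7 + 1 (1 cut) → €19 − €2 = €17.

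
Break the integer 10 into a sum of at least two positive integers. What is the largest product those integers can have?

36

Define g[k] = max over 1≤i<k of i · max(k−i, g[k−i]); the inner max lets the remainder stay uncut if that's better.
Small cases: g[2]=1, g[3]=2.
g[4] = max(1·3, 2·2, 3·1) = 4
g[5] = max(1·4, 2·3, 3·2, 4·1) = 6
g[6] = max(1·6, 2·4, 3·3, 4·2, 5·1) = 9
g[7] = max(1·9, 2·6, 3·4, 4·3, 5·2, 6·1) = 12
g[8] = max(1·12, 2·9, 3·6, …, 6·2, 7·1) = 18
g[9] = max(1·18, 2·12, 3·9, …, 7·2, 8·1) = 27
g[10] = max(1·27, 2·18, 3·12, …, 8·2, 9·1) = 36
One optimal split: 3 + 3 + 2 + 2; product 3·3·2·2 = 36.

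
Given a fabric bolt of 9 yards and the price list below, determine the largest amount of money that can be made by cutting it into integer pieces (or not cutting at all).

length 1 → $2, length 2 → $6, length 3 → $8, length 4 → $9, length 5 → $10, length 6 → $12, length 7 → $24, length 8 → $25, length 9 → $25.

30

Let best[k] be the best obtainable value from length k. For each k, try every first piece i and keep the best of price[i] + best[k−i].
best[1] = 2
best[2] = max(2+2, 6+0) = 6
best[3] = max(2+6, 6+2, 8+0) = 8
best[4] = max(2+8, 6+6, 8+2, 9+0) = 12
best[5] = max(2+12, 6+8, 8+6, 9+2, 10+0) = 14
best[6] = max(2+14, 6+12, 8+8, 9+6, 10+2, 12+0) = 18
best[7] = max(2+18, 6+14, 8+12, …, 12+2, 24+0) = 24
best[8] = max(2+24, 6+18, 8+14, …, 24+2, 25+0) = 26
best[9] = max(2+26, 6+24, 8+18, …, 25+2, 25+0) = 30
One optimal cutting: 7 + 2 → $24 + $6 = $30.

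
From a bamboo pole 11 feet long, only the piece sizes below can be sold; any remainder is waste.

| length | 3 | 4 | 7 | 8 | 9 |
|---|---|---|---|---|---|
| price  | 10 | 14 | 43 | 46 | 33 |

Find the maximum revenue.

57

Build r[k] bottom-up: r[k] = max over allowed piece i of (p[i] + r[k−i]).
r[1] = 0
r[2] = 0
r[3] = 10
r[4] = max(10+0, 14+0) = 14
r[5] = max(10+0, 14+0) = 14
r[6] = max(10+10, 14+0) = 20
r[7] = max(10+14, 14+10, 43+0) = 43
r[8] = max(10+14, 14+14, 43+0, 46+0) = 46
r[9] = max(10+20, 14+14, 43+0, 46+0, 33+0) = 46
r[10] = max(10+43, 14+20, 43+10, 46+0, 33+0) = 53
r[11] = max(10+46, 14+43, 43+14, 46+10, 33+0) = 57
One optimal cutting: 7 + 4 → $57.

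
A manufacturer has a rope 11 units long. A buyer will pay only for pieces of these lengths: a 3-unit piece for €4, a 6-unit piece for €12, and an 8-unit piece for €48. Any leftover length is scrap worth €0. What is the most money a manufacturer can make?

52

Build f[k] bottom-up: f[k] = max over allowed piece i of (p[i] + f[k−i]).
f[1] = 0
f[2] = 0
f[3] = 4
f[4] = 4
f[5] = 4
f[6] = max(4+4, 12+0) = 12
f[7] = max(4+4, 12+0) = 12
f[8] = max(4+4, 12+0, 48+0) = 48
f[9] = max(4+12, 12+4, 48+0) = 48
f[10] = max(4+12, 12+4, 48+0) = 48
f[11] = max(4+48, 12+4, 48+4) = 52
One optimal cutting: 8 + 3 → €52.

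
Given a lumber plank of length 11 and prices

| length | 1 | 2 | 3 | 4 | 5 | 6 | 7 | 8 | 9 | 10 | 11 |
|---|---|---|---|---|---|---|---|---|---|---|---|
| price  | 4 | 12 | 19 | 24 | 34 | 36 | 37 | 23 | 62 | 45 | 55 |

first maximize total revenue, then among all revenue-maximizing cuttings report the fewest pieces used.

Build r[k] bottom-up: r[k] = max over allowed piece i of (p[i] + r[k−i]).
r[1] = 4
r[2] = 12
r[3] = 19
r[4] = 24  (first piece 2, then r[2]=12)
r[5] = 34
r[6] = 38  (first piece 1, then r[5]=34)
r[7] = 46  (first piece 2, then r[5]=34)
r[8] = 53  (first piece 3, then r[5]=34)
r[9] = 62
r[10] = 68  (first piece 5, then r[5]=34)
r[11] = 74  (first piece 2, then r[9]=62)
Maximum revenue is $74.
Now minimize piece count subject to staying optimal: for each k, pieces[k] = 1 + min over i with p[i]+r[k−i]=r[k] of pieces[k−i].
pieces[8] = 2
pieces[9] = 1
pieces[10] = 2
pieces[11] = 2

2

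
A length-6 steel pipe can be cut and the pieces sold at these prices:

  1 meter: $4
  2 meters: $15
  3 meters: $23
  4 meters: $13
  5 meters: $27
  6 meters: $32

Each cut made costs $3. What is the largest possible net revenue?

43

Let net[k] be the best obtainable value from length k. For each k, try every first piece i and keep the best of price[i] + net[k−i] minus the 3 cut fee when i<k.
net[1] = 4
net[2] = max(4+4-3, 15+0) = 15
net[3] = max(4+15-3, 15+4-3, 23+0) = 23
net[4] = max(4+23-3, 15+15-3, 23+4-3, 13+0) = 27
net[5] = max(4+27-3, 15+23-3, 23+15-3, 13+4-3, 27+0) = 35
net[6] = max(4+35-3, 15+27-3, 23+23-3, 13+15-3, 27+4-3, 32+0) = 43
One optimal plan: pieces 3 + 3 (1 cut) → $46 − $3 = $43.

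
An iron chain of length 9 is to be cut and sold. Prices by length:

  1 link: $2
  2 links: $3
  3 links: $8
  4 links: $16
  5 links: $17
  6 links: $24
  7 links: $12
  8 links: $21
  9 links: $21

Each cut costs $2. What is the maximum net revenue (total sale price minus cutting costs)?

31

Let net[k] be the best obtainable value from length k. For each k, try every first piece i and keep the best of price[i] + net[k−i] minus the 2 cut fee when i<k.
net[1] = 2
net[2] = 3
net[3] = 8
net[4] = 16
net[5] = 17
net[6] = 24
net[7] = 24  (first piece 1, then net[6]=24)
net[8] = 30  (first piece 4, then net[4]=16)
net[9] = 31  (first piece 4, then net[5]=17)
One optimal plan: pieces 5 + 4 (1 cut) → $33 − $2 = $31.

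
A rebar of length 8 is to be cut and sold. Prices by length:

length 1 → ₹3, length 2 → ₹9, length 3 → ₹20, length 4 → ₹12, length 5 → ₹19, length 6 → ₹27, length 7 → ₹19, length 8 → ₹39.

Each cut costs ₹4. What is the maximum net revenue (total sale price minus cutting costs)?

41

Let v[k] be the best obtainable value from length k. For each k, try every first piece i and keep the best of price[i] + v[k−i] minus the 4 cut fee when i<k.
v[1] = 3
v[2] = 9
v[3] = 20
v[4] = 19  (first piece 1, then v[3]=20)
v[5] = 25  (first piece 2, then v[3]=20)
v[6] = 36  (first piece 3, then v[3]=20)
v[7] = 35  (first piece 1, then v[6]=36)
v[8] = 41  (first piece 2, then v[6]=36)
One optimal plan: pieces 3 + 3 + 2 (2 cuts) → ₹49 − ₹8 = ₹41.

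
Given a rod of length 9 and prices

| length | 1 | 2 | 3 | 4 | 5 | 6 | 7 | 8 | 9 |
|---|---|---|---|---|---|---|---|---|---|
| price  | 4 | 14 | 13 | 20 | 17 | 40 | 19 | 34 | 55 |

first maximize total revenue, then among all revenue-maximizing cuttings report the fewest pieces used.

Let r[k] be the best obtainable value from length k. For each k, try every first piece i and keep the best of price[i] + r[k−i].
r[1] = 4
r[2] = 14
r[3] = 18  (first piece 1, then r[2]=14)
r[4] = 28  (first piece 2, then r[2]=14)
r[5] = 32  (first piece 1, then r[4]=28)
r[6] = 42  (first piece 2, then r[4]=28)
r[7] = 46  (first piece 1, then r[6]=42)
r[8] = 56  (first piece 2, then r[6]=42)
r[9] = 60  (first piece 1, then r[8]=56)
Maximum revenue is €60.
Now minimize piece count subject to staying optimal: for each k, pieces[k] = 1 + min over i with p[i]+r[k−i]=r[k] of pieces[k−i].
pieces[6] = 3
pieces[7] = 4
pieces[8] = 4
pieces[9] = 5

5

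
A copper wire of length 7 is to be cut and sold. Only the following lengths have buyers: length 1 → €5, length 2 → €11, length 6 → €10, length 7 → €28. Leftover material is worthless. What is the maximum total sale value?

Consider every possible first cut. f[k] is the best of p[i]+f[k−i] over all sellable i≤k.
f[1] = 5
f[2] = max(5+5, 11+0) = 11
f[3] = max(5+11, 11+5) = 16
f[4] = max(5+16, 11+11) = 22
f[5] = max(5+22, 11+16) = 27
f[6] = max(5+27, 11+22, 10+0) = 33
f[7] = max(5+33, 11+27, 10+5, 28+0) = 38
One optimal cutting: 2 + 2 + 2 + 1 → €38.

38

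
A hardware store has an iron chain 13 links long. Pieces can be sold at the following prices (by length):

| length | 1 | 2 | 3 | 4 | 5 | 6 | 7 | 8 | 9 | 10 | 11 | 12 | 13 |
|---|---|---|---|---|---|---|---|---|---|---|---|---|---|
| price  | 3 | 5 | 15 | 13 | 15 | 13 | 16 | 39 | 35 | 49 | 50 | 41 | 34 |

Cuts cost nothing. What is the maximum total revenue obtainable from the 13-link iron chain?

64

Build v[k] bottom-up: v[k] = max over allowed piece i of (p[i] + v[k−i]).
v[1] = 3
v[2] = 6  (first piece 1, then v[1]=3)
v[3] = 15
v[4] = 18  (first piece 1, then v[3]=15)
v[5] = 21  (first piece 1, then v[4]=18)
v[6] = 30  (first piece 3, then v[3]=15)
v[7] = 33  (first piece 1, then v[6]=30)
v[8] = 39
v[9] = 45  (first piece 3, then v[6]=30)
v[10] = 49
v[11] = 54  (first piece 3, then v[8]=39)
v[12] = 60  (first piece 3, then v[9]=45)
v[13] = 64  (first piece 3, then v[10]=49)
One optimal cutting: 10 + 3 → $49 + $15 = $64.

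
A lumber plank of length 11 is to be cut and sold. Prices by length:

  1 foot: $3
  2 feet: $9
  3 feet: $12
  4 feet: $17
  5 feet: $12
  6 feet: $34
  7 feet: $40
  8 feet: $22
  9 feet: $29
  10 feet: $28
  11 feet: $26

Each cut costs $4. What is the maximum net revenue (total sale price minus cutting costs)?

53

Let net[k] be the best obtainable value from length k. For each k, try every first piece i and keep the best of price[i] + net[k−i] minus the 4 cut fee when i<k.
net[1] = 3
net[2] = max(3+3-4, 9+0) = 9
net[3] = max(3+9-4, 9+3-4, 12+0) = 12
net[4] = max(3+12-4, 9+9-4, 12+3-4, 17+0) = 17
net[5] = max(3+17-4, 9+12-4, 12+9-4, 17+3-4, 12+0) = 17
net[6] = max(3+17-4, 9+17-4, 12+12-4, 17+9-4, 12+3-4, 34+0) = 34
net[7] = max(3+34-4, 9+17-4, 12+17-4, …, 34+3-4, 40+0) = 40
net[8] = max(3+40-4, 9+34-4, 12+17-4, …, 40+3-4, 22+0) = 39
net[9] = max(3+39-4, 9+40-4, 12+34-4, …, 22+3-4, 29+0) = 45
net[10] = max(3+45-4, 9+39-4, 12+40-4, …, 29+3-4, 28+0) = 48
net[11] = max(3+48-4, 9+45-4, 12+39-4, …, 28+3-4, 26+0) = 53
One optimal plan: pieces 7 + 4 (1 cut) → $57 − $4 = $53.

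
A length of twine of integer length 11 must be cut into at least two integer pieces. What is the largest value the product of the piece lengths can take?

Fill P[k] for k=2..11: at each k try every first piece i and multiply by the better of (k−i) uncut or P[k−i].
P[2] = 1×max(1,0) = 1×1 = 1
P[3] = max(1×2, 2×1) = 2
P[4] = max(1×3, 2×2, 3×1) = 4
P[5] = max(1×4, 2×3, 3×2, 4×1) = 6
P[6] = max(1×6, 2×4, 3×3, 4×2, 5×1) = 9
P[7] = max(1×9, 2×6, 3×4, 4×3, 5×2, 6×1) = 12
P[8] = max(1×12, 2×9, 3×6, …, 6×2, 7×1) = 18
P[9] = max(1×18, 2×12, 3×9, …, 7×2, 8×1) = 27
P[10] = max(1×27, 2×18, 3×12, …, 8×2, 9×1) = 36
P[11] = max(1×36, 2×27, 3×18, …, 9×2, 10×1) = 54
One optimal split: 3 + 3 + 3 + 2; product 3×3×3×2 = 54.

54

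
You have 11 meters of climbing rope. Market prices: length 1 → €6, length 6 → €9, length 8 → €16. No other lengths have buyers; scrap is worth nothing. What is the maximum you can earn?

Let f[k] be the best obtainable value from length k. For each k, try every first piece i and keep the best of price[i] + f[k−i].
f[1] = 6
f[2] = 12  (first piece 1, then f[1]=6)
f[3] = 18  (first piece 1, then f[2]=12)
f[4] = 24  (first piece 1, then f[3]=18)
f[5] = 30  (first piece 1, then f[4]=24)
f[6] = max(6+30, 9+0) = 36
f[7] = max(6+36, 9+6) = 42
f[8] = max(6+42, 9+12, 16+0) = 48
f[9] = max(6+48, 9+18, 16+6) = 54
f[10] = max(6+54, 9+24, 16+12) = 60
f[11] = max(6+60, 9+30, 16+18) = 66
One optimal cutting: 1 + 1 + 1 + 1 + 1 + 1 + 1 + 1 + 1 + 1 + 1 → €66.

66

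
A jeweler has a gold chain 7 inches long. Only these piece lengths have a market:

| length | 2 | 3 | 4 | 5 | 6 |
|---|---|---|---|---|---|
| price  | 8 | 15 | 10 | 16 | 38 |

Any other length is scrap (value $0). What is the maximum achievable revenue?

Consider every possible first cut. r[k] is the best of p[i]+r[k−i] over all sellable i≤k.
r[1] = 0
r[2] = 8
r[3] = max(8+0, 15+0) = 15
r[4] = max(8+8, 15+0, 10+0) = 16
r[5] = max(8+15, 15+8, 10+0, 16+0) = 23
r[6] = max(8+16, 15+15, 10+8, 16+0, 38+0) = 38
r[7] = max(8+23, 15+16, 10+15, 16+8, 38+0) = 38
One optimal cutting: pieces 6 with 1 inch of scrap → $38.

38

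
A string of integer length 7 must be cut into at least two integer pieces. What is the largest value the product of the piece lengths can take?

Let P[k] be the best product for length k (with at least one cut). For each first piece i, the rest contributes max(k−i, P[k−i]).
P[2] = 1×max(1,0) = 1×1 = 1
P[3] = max(1×2, 2×1) = 2
P[4] = max(1×3, 2×2, 3×1) = 4
P[5] = max(1×4, 2×3, 3×2, 4×1) = 6
P[6] = max(1×6, 2×4, 3×3, 4×2, 5×1) = 9
P[7] = max(1×9, 2×6, 3×4, 4×3, 5×2, 6×1) = 12
One optimal split: 3 + 2 + 2; product 3×2×2 = 12.

12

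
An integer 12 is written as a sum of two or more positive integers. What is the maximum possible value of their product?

Fill f[k] for k=2..12: at each k try every first piece i and multiply by the better of (k−i) uncut or f[k−i].
f[2] = 1*max(1,0) = 1*1 = 1
f[3] = max(1*2, 2*1) = 2
f[4] = max(1*3, 2*2, 3*1) = 4
f[5] = max(1*4, 2*3, 3*2, 4*1) = 6
f[6] = max(1*6, 2*4, 3*3, 4*2, 5*1) = 9
f[7] = max(1*9, 2*6, 3*4, 4*3, 5*2, 6*1) = 12
f[8] = max(1*12, 2*9, 3*6, …, 6*2, 7*1) = 18
f[9] = max(1*18, 2*12, 3*9, …, 7*2, 8*1) = 27
f[10] = max(1*27, 2*18, 3*12, …, 8*2, 9*1) = 36
f[11] = max(1*36, 2*27, 3*18, …, 9*2, 10*1) = 54
f[12] = max(1*54, 2*36, 3*27, …, 10*2, 11*1) = 81
One optimal split: 3 + 3 + 3 + 3; product 3*3*3*3 = 81.

81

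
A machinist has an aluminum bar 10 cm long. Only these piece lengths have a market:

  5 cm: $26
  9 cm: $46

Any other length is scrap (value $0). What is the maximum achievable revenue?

52

Build best[k] bottom-up: best[k] = max over allowed piece i of (p[i] + best[k−i]).
best[1] = 0
best[2] = 0
best[3] = 0
best[4] = 0
best[5] = 26
best[6] = 26
best[7] = 26
best[8] = 26
best[9] = max(26+0, 46+0) = 46
best[10] = max(26+26, 46+0) = 52
One optimal cutting: 5 + 5 → $52.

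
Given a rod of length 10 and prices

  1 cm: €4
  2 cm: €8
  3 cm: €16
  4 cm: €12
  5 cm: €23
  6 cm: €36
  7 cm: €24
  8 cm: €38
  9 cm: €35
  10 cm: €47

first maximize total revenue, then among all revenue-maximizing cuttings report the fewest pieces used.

3

Build r[k] bottom-up: r[k] = max over allowed piece i of (p[i] + r[k−i]).
r[1] = 4
r[2] = max(4+4, 8+0) = 8
r[3] = max(4+8, 8+4, 16+0) = 16
r[4] = max(4+16, 8+8, 16+4, 12+0) = 20
r[5] = max(4+20, 8+16, 16+8, 12+4, 23+0) = 24
r[6] = max(4+24, 8+20, 16+16, 12+8, 23+4, 36+0) = 36
r[7] = max(4+36, 8+24, 16+20, …, 36+4, 24+0) = 40
r[8] = max(4+40, 8+36, 16+24, …, 24+4, 38+0) = 44
r[9] = max(4+44, 8+40, 16+36, …, 38+4, 35+0) = 52
r[10] = max(4+52, 8+44, 16+40, …, 35+4, 47+0) = 56
Maximum revenue is €56.
Now minimize piece count subject to staying optimal: for each k, pieces[k] = 1 + min over i with p[i]+r[k−i]=r[k] of pieces[k−i].
pieces[7] = 2
pieces[8] = 2
pieces[9] = 2
pieces[10] = 3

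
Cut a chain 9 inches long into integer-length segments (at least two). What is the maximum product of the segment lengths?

Fill P[k] for k=2..9: at each k try every first piece i and multiply by the better of (k−i) uncut or P[k−i].
P[2] = 1*max(1,0) = 1*1 = 1
P[3] = 1*max(2,1) = 1*2 = 2
P[4] = 2*max(2,1) = 2*2 = 4
P[5] = 2*max(3,2) = 2*3 = 6
P[6] = 3*max(3,2) = 3*3 = 9
P[7] = 2*max(5,6) = 2*6 = 12
P[8] = 2*max(6,9) = 2*9 = 18
P[9] = 3*max(6,9) = 3*9 = 27
One optimal split: 3 + 3 + 3; product 3*3*3 = 27.

27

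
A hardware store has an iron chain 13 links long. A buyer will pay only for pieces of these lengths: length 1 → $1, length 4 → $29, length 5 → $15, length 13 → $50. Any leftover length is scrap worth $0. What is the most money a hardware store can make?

88

Let r[k] be the best obtainable value from length k. For each k, try every first piece i and keep the best of price[i] + r[k−i].
r[1] = 1
r[2] = 2  (first piece 1, then r[1]=1)
r[3] = 3  (first piece 1, then r[2]=2)
r[4] = max(1+3, 29+0) = 29
r[5] = max(1+29, 29+1, 15+0) = 30
r[6] = max(1+30, 29+2, 15+1) = 31
r[7] = max(1+31, 29+3, 15+2) = 32
r[8] = max(1+32, 29+29, 15+3) = 58
r[9] = max(1+58, 29+30, 15+29) = 59
r[10] = max(1+59, 29+31, 15+30) = 60
r[11] = max(1+60, 29+32, 15+31) = 61
r[12] = max(1+61, 29+58, 15+32) = 87
r[13] = max(1+87, 29+59, 15+58, 50+0) = 88
One optimal cutting: 4 + 4 + 4 + 1 → $88.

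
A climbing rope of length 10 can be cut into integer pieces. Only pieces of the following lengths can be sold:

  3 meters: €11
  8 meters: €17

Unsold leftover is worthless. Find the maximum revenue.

33

Build f[k] bottom-up: f[k] = max over allowed piece i of (p[i] + f[k−i]).
f[1] = 0
f[2] = 0
f[3] = 11
f[4] = 11
f[5] = 11
f[6] = 22  (first piece 3, then f[3]=11)
f[7] = 22
f[8] = max(11+11, 17+0) = 22
f[9] = max(11+22, 17+0) = 33
f[10] = max(11+22, 17+0) = 33
One optimal cutting: pieces 3 + 3 + 3 with 1 meter of scrap → €33.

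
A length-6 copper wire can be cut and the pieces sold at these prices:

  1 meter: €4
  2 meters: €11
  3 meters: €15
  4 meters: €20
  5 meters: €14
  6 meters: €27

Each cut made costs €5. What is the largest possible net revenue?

Build v[k] bottom-up: v[k] = max over allowed piece i of (p[i] + v[k−i]) − 5 per cut.
v[1] = 4
v[2] = max(4+4-5, 11+0) = 11
v[3] = max(4+11-5, 11+4-5, 15+0) = 15
v[4] = max(4+15-5, 11+11-5, 15+4-5, 20+0) = 20
v[5] = max(4+20-5, 11+15-5, 15+11-5, 20+4-5, 14+0) = 21
v[6] = max(4+21-5, 11+20-5, 15+15-5, 20+11-5, 14+4-5, 27+0) = 27
Best is to make no cuts and sell whole for €27.

27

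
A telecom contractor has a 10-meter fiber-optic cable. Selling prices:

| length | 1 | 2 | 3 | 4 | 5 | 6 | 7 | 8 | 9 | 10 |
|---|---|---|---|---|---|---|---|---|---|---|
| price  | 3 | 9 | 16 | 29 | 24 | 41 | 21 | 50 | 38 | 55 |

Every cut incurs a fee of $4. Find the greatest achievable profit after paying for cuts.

66

Build net[k] bottom-up: net[k] = max over allowed piece i of (p[i] + net[k−i]) − 4 per cut.
net[1] = 3
net[2] = max(3+3-4, 9+0) = 9
net[3] = max(3+9-4, 9+3-4, 16+0) = 16
net[4] = max(3+16-4, 9+9-4, 16+3-4, 29+0) = 29
net[5] = max(3+29-4, 9+16-4, 16+9-4, 29+3-4, 24+0) = 28
net[6] = max(3+28-4, 9+29-4, 16+16-4, 29+9-4, 24+3-4, 41+0) = 41
net[7] = max(3+41-4, 9+28-4, 16+29-4, …, 41+3-4, 21+0) = 41
net[8] = max(3+41-4, 9+41-4, 16+28-4, …, 21+3-4, 50+0) = 54
net[9] = max(3+54-4, 9+41-4, 16+41-4, …, 50+3-4, 38+0) = 53
net[10] = max(3+53-4, 9+54-4, 16+41-4, …, 38+3-4, 55+0) = 66
One optimal plan: pieces 6 + 4 (1 cut) → $70 − $4 = $66.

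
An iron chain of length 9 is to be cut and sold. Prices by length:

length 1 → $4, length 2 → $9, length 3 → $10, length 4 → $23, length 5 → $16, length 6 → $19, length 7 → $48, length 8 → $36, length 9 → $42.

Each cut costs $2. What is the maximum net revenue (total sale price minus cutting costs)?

Let v[k] be the best obtainable value from length k. For each k, try every first piece i and keep the best of price[i] + v[k−i] minus the 2 cut fee when i<k.
v[1] = 4
v[2] = 9
v[3] = 11  (first piece 1, then v[2]=9)
v[4] = 23
v[5] = 25  (first piece 1, then v[4]=23)
v[6] = 30  (first piece 2, then v[4]=23)
v[7] = 48
v[8] = 50  (first piece 1, then v[7]=48)
v[9] = 55  (first piece 2, then v[7]=48)
One optimal plan: pieces 7 + 2 (1 cut) → $57 − $2 = $55.

55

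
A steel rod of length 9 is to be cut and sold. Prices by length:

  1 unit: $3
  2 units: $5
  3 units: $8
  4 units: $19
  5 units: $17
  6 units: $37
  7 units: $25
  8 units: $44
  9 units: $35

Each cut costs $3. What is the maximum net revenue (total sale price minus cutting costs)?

Consider every possible first cut. v[k] is the best of p[i]+v[k−i] over all sellable i≤k, charging 3 whenever i<k.
v[1] = 3
v[2] = 5
v[3] = 8
v[4] = 19
v[5] = 19  (first piece 1, then v[4]=19)
v[6] = 37
v[7] = 37  (first piece 1, then v[6]=37)
v[8] = 44
v[9] = 44  (first piece 1, then v[8]=44)
One optimal plan: pieces 8 + 1 (1 cut) → $47 − $3 = $44.

44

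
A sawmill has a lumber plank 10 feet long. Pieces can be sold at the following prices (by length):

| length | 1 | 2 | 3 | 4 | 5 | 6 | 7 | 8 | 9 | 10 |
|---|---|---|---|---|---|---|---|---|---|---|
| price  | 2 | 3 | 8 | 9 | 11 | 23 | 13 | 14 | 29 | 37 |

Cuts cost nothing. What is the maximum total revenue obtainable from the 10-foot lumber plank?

37

Build r[k] bottom-up: r[k] = max over allowed piece i of (p[i] + r[k−i]).
r[1] = 2
r[2] = max(2+2, 3+0) = 4
r[3] = max(2+4, 3+2, 8+0) = 8
r[4] = max(2+8, 3+4, 8+2, 9+0) = 10
r[5] = max(2+10, 3+8, 8+4, 9+2, 11+0) = 12
r[6] = max(2+12, 3+10, 8+8, 9+4, 11+2, 23+0) = 23
r[7] = max(2+23, 3+12, 8+10, …, 23+2, 13+0) = 25
r[8] = max(2+25, 3+23, 8+12, …, 13+2, 14+0) = 27
r[9] = max(2+27, 3+25, 8+23, …, 14+2, 29+0) = 31
r[10] = max(2+31, 3+27, 8+25, …, 29+2, 37+0) = 37
Best is to sell the whole 10-foot piece uncut for $37.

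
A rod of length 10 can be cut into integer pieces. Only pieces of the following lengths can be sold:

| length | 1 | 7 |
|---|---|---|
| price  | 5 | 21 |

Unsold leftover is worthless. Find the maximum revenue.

Let best[k] be the best obtainable value from length k. For each k, try every first piece i and keep the best of price[i] + best[k−i].
best[1] = 5
best[2] = 10  (first piece 1, then best[1]=5)
best[3] = 15  (first piece 1, then best[2]=10)
best[4] = 20  (first piece 1, then best[3]=15)
best[5] = 25  (first piece 1, then best[4]=20)
best[6] = 30  (first piece 1, then best[5]=25)
best[7] = max(5+30, 21+0) = 35
best[8] = max(5+35, 21+5) = 40
best[9] = max(5+40, 21+10) = 45
best[10] = max(5+45, 21+15) = 50
One optimal cutting: 1 + 1 + 1 + 1 + 1 + 1 + 1 + 1 + 1 + 1 → $50.

50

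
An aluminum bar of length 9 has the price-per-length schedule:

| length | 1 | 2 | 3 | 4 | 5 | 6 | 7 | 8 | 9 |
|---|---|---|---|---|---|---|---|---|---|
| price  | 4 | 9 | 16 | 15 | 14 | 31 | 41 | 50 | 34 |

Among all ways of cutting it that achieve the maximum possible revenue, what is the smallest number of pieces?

2

Consider every possible first cut. r[k] is the best of p[i]+r[k−i] over all sellable i≤k.
r[1] = 4
r[2] = max(4+4, 9+0) = 9
r[3] = max(4+9, 9+4, 16+0) = 16
r[4] = max(4+16, 9+9, 16+4, 15+0) = 20
r[5] = max(4+20, 9+16, 16+9, 15+4, 14+0) = 25
r[6] = max(4+25, 9+20, 16+16, 15+9, 14+4, 31+0) = 32
r[7] = max(4+32, 9+25, 16+20, …, 31+4, 41+0) = 41
r[8] = max(4+41, 9+32, 16+25, …, 41+4, 50+0) = 50
r[9] = max(4+50, 9+41, 16+32, …, 50+4, 34+0) = 54
Maximum revenue is $54.
Now minimize piece count subject to staying optimal: for each k, pieces[k] = 1 + min over i with p[i]+r[k−i]=r[k] of pieces[k−i].
pieces[6] = 2
pieces[7] = 1
pieces[8] = 1
pieces[9] = 2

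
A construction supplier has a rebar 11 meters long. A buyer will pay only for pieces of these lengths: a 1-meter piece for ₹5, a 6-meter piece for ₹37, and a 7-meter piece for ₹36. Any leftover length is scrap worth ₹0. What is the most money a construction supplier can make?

62

Let f[k] be the best obtainable value from length k. For each k, try every first piece i and keep the best of price[i] + f[k−i].
f[1] = 5
f[2] = 10  (first piece 1, then f[1]=5)
f[3] = 15  (first piece 1, then f[2]=10)
f[4] = 20  (first piece 1, then f[3]=15)
f[5] = 25  (first piece 1, then f[4]=20)
f[6] = max(5+25, 37+0) = 37
f[7] = max(5+37, 37+5, 36+0) = 42
f[8] = max(5+42, 37+10, 36+5) = 47
f[9] = max(5+47, 37+15, 36+10) = 52
f[10] = max(5+52, 37+20, 36+15) = 57
f[11] = max(5+57, 37+25, 36+20) = 62
One optimal cutting: 6 + 1 + 1 + 1 + 1 + 1 → ₹62.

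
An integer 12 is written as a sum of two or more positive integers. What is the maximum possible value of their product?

81

Define g[k] = max over 1≤i<k of i · max(k−i, g[k−i]); the inner max lets the remainder stay uncut if that's better.
Small cases: g[2]=1, g[3]=2, g[4]=4, g[5]=6.
g[6] = 3×max(3,2) = 3×3 = 9
g[7] = 2×max(5,6) = 2×6 = 12
g[8] = 2×max(6,9) = 2×9 = 18
g[9] = 3×max(6,9) = 3×9 = 27
g[10] = 2×max(8,18) = 2×18 = 36
g[11] = 2×max(9,27) = 2×27 = 54
g[12] = 3×max(9,27) = 3×27 = 81
One optimal split: 3 + 3 + 3 + 3; product 3×3×3×3 = 81.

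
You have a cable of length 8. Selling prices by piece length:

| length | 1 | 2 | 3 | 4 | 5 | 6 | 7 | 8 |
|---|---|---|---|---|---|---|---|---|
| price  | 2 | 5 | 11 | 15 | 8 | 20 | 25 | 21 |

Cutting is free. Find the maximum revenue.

Let best[k] be the best obtainable value from length k. For each k, try every first piece i and keep the best of price[i] + best[k−i].
best[1] = 2
best[2] = 5
best[3] = 11
best[4] = 15
best[5] = 17  (first piece 1, then best[4]=15)
best[6] = 22  (first piece 3, then best[3]=11)
best[7] = 26  (first piece 3, then best[4]=15)
best[8] = 30  (first piece 4, then best[4]=15)
One optimal cutting: 4 + 4 → €15 + €15 = €30.

30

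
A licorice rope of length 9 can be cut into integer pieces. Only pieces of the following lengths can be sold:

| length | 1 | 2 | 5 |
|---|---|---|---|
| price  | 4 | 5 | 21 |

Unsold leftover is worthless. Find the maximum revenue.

Let f[k] be the best obtainable value from length k. For each k, try every first piece i and keep the best of price[i] + f[k−i].
f[1] = 4
f[2] = max(4+4, 5+0) = 8
f[3] = max(4+8, 5+4) = 12
f[4] = max(4+12, 5+8) = 16
f[5] = max(4+16, 5+12, 21+0) = 21
f[6] = max(4+21, 5+16, 21+4) = 25
f[7] = max(4+25, 5+21, 21+8) = 29
f[8] = max(4+29, 5+25, 21+12) = 33
f[9] = max(4+33, 5+29, 21+16) = 37
One optimal cutting: 5 + 1 + 1 + 1 + 1 → ¢37.

37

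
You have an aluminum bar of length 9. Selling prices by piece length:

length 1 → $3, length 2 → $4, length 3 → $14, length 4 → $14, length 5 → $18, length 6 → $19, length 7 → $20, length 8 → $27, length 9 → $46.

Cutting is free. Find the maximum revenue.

46

Build v[k] bottom-up: v[k] = max over allowed piece i of (p[i] + v[k−i]).
v[1] = 3
v[2] = 6  (first piece 1, then v[1]=3)
v[3] = 14
v[4] = 17  (first piece 1, then v[3]=14)
v[5] = 20  (first piece 1, then v[4]=17)
v[6] = 28  (first piece 3, then v[3]=14)
v[7] = 31  (first piece 1, then v[6]=28)
v[8] = 34  (first piece 1, then v[7]=31)
v[9] = 46
Best is to sell the whole 9-cm piece uncut for $46.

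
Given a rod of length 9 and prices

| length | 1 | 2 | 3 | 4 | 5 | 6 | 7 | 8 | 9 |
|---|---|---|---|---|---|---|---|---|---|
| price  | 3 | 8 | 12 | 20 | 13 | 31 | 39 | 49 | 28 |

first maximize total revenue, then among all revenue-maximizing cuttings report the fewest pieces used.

2

Consider every possible first cut. r[k] is the best of p[i]+r[k−i] over all sellable i≤k.
r[1] = 3
r[2] = 8
r[3] = 12
r[4] = 20
r[5] = 23  (first piece 1, then r[4]=20)
r[6] = 31
r[7] = 39
r[8] = 49
r[9] = 52  (first piece 1, then r[8]=49)
Maximum revenue is $52.
Now minimize piece count subject to staying optimal: for each k, pieces[k] = 1 + min over i with p[i]+r[k−i]=r[k] of pieces[k−i].
pieces[6] = 1
pieces[7] = 1
pieces[8] = 1
pieces[9] = 2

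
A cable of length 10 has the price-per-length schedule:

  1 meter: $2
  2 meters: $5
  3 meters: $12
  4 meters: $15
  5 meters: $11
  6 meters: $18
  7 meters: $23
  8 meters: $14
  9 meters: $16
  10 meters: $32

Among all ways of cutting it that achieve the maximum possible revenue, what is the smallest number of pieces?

3

Build r[k] bottom-up: r[k] = max over allowed piece i of (p[i] + r[k−i]).
r[1] = 2
r[2] = 5
r[3] = 12
r[4] = 15
r[5] = 17  (first piece 1, then r[4]=15)
r[6] = 24  (first piece 3, then r[3]=12)
r[7] = 27  (first piece 3, then r[4]=15)
r[8] = 30  (first piece 4, then r[4]=15)
r[9] = 36  (first piece 3, then r[6]=24)
r[10] = 39  (first piece 3, then r[7]=27)
Maximum revenue is $39.
Now minimize piece count subject to staying optimal: for each k, pieces[k] = 1 + min over i with p[i]+r[k−i]=r[k] of pieces[k−i].
pieces[7] = 2
pieces[8] = 2
pieces[9] = 3
pieces[10] = 3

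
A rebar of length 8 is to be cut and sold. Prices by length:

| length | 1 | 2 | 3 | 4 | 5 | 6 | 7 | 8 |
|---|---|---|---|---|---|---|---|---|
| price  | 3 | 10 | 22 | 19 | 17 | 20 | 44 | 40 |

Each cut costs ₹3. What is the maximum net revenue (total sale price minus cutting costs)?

Let r[k] be the best obtainable value from length k. For each k, try every first piece i and keep the best of price[i] + r[k−i] minus the 3 cut fee when i<k.
r[1] = 3
r[2] = 10
r[3] = 22
r[4] = 22  (first piece 1, then r[3]=22)
r[5] = 29  (first piece 2, then r[3]=22)
r[6] = 41  (first piece 3, then r[3]=22)
r[7] = 44
r[8] = 48  (first piece 2, then r[6]=41)
One optimal plan: pieces 3 + 3 + 2 (2 cuts) → ₹54 − ₹6 = ₹48.

48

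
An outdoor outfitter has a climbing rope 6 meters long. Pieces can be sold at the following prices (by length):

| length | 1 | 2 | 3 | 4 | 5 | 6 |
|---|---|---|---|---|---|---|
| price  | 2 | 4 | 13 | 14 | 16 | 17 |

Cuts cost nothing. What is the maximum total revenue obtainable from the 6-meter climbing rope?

26

Consider every possible first cut. best[k] is the best of p[i]+best[k−i] over all sellable i≤k.
best[1] = 2
best[2] = 4  (first piece 1, then best[1]=2)
best[3] = 13
best[4] = 15  (first piece 1, then best[3]=13)
best[5] = 17  (first piece 1, then best[4]=15)
best[6] = 26  (first piece 3, then best[3]=13)
One optimal cutting: 3 + 3 → €13 + €13 = €26.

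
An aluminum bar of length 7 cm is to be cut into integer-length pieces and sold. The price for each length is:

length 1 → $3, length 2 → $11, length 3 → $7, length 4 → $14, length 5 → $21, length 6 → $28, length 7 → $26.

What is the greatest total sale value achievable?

36

Build r[k] bottom-up: r[k] = max over allowed piece i of (p[i] + r[k−i]).
r[1] = 3
r[2] = 11
r[3] = 14  (first piece 1, then r[2]=11)
r[4] = 22  (first piece 2, then r[2]=11)
r[5] = 25  (first piece 1, then r[4]=22)
r[6] = 33  (first piece 2, then r[4]=22)
r[7] = 36  (first piece 1, then r[6]=33)
One optimal cutting: 2 + 2 + 2 + 1 → $11 + $11 + $11 + $3 = $36.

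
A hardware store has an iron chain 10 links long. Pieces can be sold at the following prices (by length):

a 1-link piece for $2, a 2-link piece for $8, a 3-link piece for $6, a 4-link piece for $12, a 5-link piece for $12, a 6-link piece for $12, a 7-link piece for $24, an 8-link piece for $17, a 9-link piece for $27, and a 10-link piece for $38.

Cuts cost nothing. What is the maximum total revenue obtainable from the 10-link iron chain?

Let v[k] be the best obtainable value from length k. For each k, try every first piece i and keep the best of price[i] + v[k−i].
v[1] = 2
v[2] = 8
v[3] = 10  (first piece 1, then v[2]=8)
v[4] = 16  (first piece 2, then v[2]=8)
v[5] = 18  (first piece 1, then v[4]=16)
v[6] = 24  (first piece 2, then v[4]=16)
v[7] = 26  (first piece 1, then v[6]=24)
v[8] = 32  (first piece 2, then v[6]=24)
v[9] = 34  (first piece 1, then v[8]=32)
v[10] = 40  (first piece 2, then v[8]=32)
One optimal cutting: 2 + 2 + 2 + 2 + 2 → $8 + $8 + $8 + $8 + $8 = $40.

40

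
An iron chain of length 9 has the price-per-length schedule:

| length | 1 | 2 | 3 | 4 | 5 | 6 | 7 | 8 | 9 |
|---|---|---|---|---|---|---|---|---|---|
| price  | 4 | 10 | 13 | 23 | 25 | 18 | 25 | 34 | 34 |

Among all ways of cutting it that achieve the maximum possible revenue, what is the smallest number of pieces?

Consider every possible first cut. r[k] is the best of p[i]+r[k−i] over all sellable i≤k.
r[1] = 4
r[2] = 10
r[3] = 14  (first piece 1, then r[2]=10)
r[4] = 23
r[5] = 27  (first piece 1, then r[4]=23)
r[6] = 33  (first piece 2, then r[4]=23)
r[7] = 37  (first piece 1, then r[6]=33)
r[8] = 46  (first piece 4, then r[4]=23)
r[9] = 50  (first piece 1, then r[8]=46)
Maximum revenue is $50.
Now minimize piece count subject to staying optimal: for each k, pieces[k] = 1 + min over i with p[i]+r[k−i]=r[k] of pieces[k−i].
pieces[6] = 2
pieces[7] = 3
pieces[8] = 2
pieces[9] = 3

3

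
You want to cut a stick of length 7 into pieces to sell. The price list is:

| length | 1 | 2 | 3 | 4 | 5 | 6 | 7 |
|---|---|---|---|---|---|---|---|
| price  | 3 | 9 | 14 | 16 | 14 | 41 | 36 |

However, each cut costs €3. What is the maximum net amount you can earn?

Consider every possible first cut. r[k] is the best of p[i]+r[k−i] over all sellable i≤k, charging 3 whenever i<k.
r[1] = 3
r[2] = 9
r[3] = 14
r[4] = 16
r[5] = 20  (first piece 2, then r[3]=14)
r[6] = 41
r[7] = 41  (first piece 1, then r[6]=41)
One optimal plan: pieces 6 + 1 (1 cut) → €44 − €3 = €41.

41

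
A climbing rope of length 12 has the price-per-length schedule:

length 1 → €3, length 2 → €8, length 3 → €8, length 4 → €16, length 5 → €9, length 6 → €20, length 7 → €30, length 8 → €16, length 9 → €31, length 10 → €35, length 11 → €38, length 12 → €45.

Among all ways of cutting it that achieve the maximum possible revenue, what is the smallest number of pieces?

3

Build r[k] bottom-up: r[k] = max over allowed piece i of (p[i] + r[k−i]).
r[1] = 3
r[2] = 8
r[3] = 11  (first piece 1, then r[2]=8)
r[4] = 16  (first piece 2, then r[2]=8)
r[5] = 19  (first piece 1, then r[4]=16)
r[6] = 24  (first piece 2, then r[4]=16)
r[7] = 30
r[8] = 33  (first piece 1, then r[7]=30)
r[9] = 38  (first piece 2, then r[7]=30)
r[10] = 41  (first piece 1, then r[9]=38)
r[11] = 46  (first piece 2, then r[9]=38)
r[12] = 49  (first piece 1, then r[11]=46)
Maximum revenue is €49.
Now minimize piece count subject to staying optimal: for each k, pieces[k] = 1 + min over i with p[i]+r[k−i]=r[k] of pieces[k−i].
pieces[9] = 2
pieces[10] = 3
pieces[11] = 2
pieces[12] = 3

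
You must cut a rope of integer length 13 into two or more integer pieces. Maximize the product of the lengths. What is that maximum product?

108

Fill m[k] for k=2..13: at each k try every first piece i and multiply by the better of (k−i) uncut or m[k−i].
Small cases: m[2]=1, m[3]=2, m[4]=4, m[5]=6.
m[6] = 3×max(3,2) = 3×3 = 9
m[7] = 2×max(5,6) = 2×6 = 12
m[8] = 2×max(6,9) = 2×9 = 18
m[9] = 3×max(6,9) = 3×9 = 27
m[10] = 2×max(8,18) = 2×18 = 36
m[11] = 2×max(9,27) = 2×27 = 54
m[12] = 3×max(9,27) = 3×27 = 81
m[13] = 2×max(11,54) = 2×54 = 108
One optimal split: 3 + 3 + 3 + 2 + 2; product 3×3×3×2×2 = 108.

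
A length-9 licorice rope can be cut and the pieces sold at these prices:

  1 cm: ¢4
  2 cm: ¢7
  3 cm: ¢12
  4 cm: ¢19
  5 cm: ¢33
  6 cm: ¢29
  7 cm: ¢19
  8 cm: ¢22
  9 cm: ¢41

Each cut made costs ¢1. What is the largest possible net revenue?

Let r[k] be the best obtainable value from length k. For each k, try every first piece i and keep the best of price[i] + r[k−i] minus the 1 cut fee when i<k.
r[1] = 4
r[2] = max(4+4-1, 7+0) = 7
r[3] = max(4+7-1, 7+4-1, 12+0) = 12
r[4] = max(4+12-1, 7+7-1, 12+4-1, 19+0) = 19
r[5] = max(4+19-1, 7+12-1, 12+7-1, 19+4-1, 33+0) = 33
r[6] = max(4+33-1, 7+19-1, 12+12-1, 19+7-1, 33+4-1, 29+0) = 36
r[7] = max(4+36-1, 7+33-1, 12+19-1, …, 29+4-1, 19+0) = 39
r[8] = max(4+39-1, 7+36-1, 12+33-1, …, 19+4-1, 22+0) = 44
r[9] = max(4+44-1, 7+39-1, 12+36-1, …, 22+4-1, 41+0) = 51
One optimal plan: pieces 5 + 4 (1 cut) → ¢52 − ¢1 = ¢51.

51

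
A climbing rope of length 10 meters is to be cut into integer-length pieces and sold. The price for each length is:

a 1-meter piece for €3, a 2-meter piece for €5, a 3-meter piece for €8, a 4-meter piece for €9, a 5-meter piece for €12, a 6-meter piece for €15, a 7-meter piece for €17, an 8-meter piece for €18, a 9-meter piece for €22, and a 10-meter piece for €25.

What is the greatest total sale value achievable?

30

Build v[k] bottom-up: v[k] = max over allowed piece i of (p[i] + v[k−i]).
v[1] = 3
v[2] = max(3+3, 5+0) = 6
v[3] = max(3+6, 5+3, 8+0) = 9
v[4] = max(3+9, 5+6, 8+3, 9+0) = 12
v[5] = max(3+12, 5+9, 8+6, 9+3, 12+0) = 15
v[6] = max(3+15, 5+12, 8+9, 9+6, 12+3, 15+0) = 18
v[7] = max(3+18, 5+15, 8+12, …, 15+3, 17+0) = 21
v[8] = max(3+21, 5+18, 8+15, …, 17+3, 18+0) = 24
v[9] = max(3+24, 5+21, 8+18, …, 18+3, 22+0) = 27
v[10] = max(3+27, 5+24, 8+21, …, 22+3, 25+0) = 30
One optimal cutting: 1 + 1 + 1 + 1 + 1 + 1 + 1 + 1 + 1 + 1 → €3 + €3 + €3 + €3 + €3 + €3 + €3 + €3 + €3 + €3 = €30.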